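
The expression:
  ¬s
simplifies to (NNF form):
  ¬s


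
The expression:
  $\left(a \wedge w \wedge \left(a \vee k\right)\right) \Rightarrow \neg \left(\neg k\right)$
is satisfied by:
  {k: True, w: False, a: False}
  {w: False, a: False, k: False}
  {a: True, k: True, w: False}
  {a: True, w: False, k: False}
  {k: True, w: True, a: False}
  {w: True, k: False, a: False}
  {a: True, w: True, k: True}


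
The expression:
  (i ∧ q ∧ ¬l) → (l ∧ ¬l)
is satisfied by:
  {l: True, i: False, q: False}
  {l: False, i: False, q: False}
  {q: True, l: True, i: False}
  {q: True, l: False, i: False}
  {i: True, l: True, q: False}
  {i: True, l: False, q: False}
  {i: True, q: True, l: True}


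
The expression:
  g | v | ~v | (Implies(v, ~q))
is always true.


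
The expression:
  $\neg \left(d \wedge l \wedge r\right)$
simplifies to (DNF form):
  $\neg d \vee \neg l \vee \neg r$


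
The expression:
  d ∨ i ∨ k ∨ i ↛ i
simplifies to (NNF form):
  d ∨ i ∨ k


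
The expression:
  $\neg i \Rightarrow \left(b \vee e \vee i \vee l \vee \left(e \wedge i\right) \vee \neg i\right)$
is always true.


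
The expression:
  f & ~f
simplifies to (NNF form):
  False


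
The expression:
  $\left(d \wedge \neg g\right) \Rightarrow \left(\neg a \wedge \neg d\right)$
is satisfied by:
  {g: True, d: False}
  {d: False, g: False}
  {d: True, g: True}


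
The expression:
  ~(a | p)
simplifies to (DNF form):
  ~a & ~p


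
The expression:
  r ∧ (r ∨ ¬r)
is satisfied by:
  {r: True}


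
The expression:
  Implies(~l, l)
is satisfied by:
  {l: True}


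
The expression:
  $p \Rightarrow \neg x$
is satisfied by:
  {p: False, x: False}
  {x: True, p: False}
  {p: True, x: False}


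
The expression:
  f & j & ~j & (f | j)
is never true.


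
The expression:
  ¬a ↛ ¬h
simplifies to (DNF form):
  h ∧ ¬a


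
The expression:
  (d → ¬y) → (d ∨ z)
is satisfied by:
  {d: True, z: True}
  {d: True, z: False}
  {z: True, d: False}


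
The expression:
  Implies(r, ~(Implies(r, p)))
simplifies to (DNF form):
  ~p | ~r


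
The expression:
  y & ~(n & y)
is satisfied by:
  {y: True, n: False}


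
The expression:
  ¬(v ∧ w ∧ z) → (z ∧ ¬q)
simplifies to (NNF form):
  z ∧ (v ∨ ¬q) ∧ (w ∨ ¬q)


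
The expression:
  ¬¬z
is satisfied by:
  {z: True}


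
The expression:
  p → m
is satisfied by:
  {m: True, p: False}
  {p: False, m: False}
  {p: True, m: True}


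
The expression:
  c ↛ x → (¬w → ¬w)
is always true.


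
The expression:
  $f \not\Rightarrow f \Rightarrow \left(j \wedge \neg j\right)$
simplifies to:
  $\text{True}$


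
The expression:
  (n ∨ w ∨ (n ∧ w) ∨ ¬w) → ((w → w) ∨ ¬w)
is always true.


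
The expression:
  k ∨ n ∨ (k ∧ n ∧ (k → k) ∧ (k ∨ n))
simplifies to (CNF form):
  k ∨ n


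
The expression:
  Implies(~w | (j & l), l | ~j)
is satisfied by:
  {l: True, w: True, j: False}
  {l: True, w: False, j: False}
  {w: True, l: False, j: False}
  {l: False, w: False, j: False}
  {j: True, l: True, w: True}
  {j: True, l: True, w: False}
  {j: True, w: True, l: False}


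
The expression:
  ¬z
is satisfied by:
  {z: False}


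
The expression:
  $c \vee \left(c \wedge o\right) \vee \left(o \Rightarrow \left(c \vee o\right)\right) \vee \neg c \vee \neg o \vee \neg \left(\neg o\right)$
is always true.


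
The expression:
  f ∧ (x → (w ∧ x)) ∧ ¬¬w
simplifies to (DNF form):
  f ∧ w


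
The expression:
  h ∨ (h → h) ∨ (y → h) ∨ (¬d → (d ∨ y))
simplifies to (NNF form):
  True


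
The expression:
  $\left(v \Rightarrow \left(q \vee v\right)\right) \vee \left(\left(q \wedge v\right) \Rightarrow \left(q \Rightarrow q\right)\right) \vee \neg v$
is always true.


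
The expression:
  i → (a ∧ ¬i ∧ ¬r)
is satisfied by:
  {i: False}


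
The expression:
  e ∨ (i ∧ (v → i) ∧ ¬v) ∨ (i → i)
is always true.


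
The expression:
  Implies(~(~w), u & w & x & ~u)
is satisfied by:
  {w: False}


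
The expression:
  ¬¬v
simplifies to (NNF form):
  v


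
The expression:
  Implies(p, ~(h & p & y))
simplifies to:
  ~h | ~p | ~y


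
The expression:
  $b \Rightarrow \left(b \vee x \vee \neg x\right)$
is always true.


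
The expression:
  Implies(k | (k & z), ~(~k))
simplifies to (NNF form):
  True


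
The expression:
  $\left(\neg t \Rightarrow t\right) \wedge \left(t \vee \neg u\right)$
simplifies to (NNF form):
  $t$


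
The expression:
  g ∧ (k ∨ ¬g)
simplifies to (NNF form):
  g ∧ k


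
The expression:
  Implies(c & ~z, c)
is always true.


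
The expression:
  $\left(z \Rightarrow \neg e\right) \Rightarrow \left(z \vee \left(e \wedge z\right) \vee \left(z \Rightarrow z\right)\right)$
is always true.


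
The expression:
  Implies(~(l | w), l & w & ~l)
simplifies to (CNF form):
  l | w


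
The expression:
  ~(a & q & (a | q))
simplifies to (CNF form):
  ~a | ~q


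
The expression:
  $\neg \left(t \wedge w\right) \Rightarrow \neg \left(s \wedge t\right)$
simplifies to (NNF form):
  $w \vee \neg s \vee \neg t$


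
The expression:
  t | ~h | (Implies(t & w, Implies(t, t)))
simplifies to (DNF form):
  True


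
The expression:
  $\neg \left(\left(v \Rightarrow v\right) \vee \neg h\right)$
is never true.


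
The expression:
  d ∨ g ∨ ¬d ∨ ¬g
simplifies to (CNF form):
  True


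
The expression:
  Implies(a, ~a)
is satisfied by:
  {a: False}


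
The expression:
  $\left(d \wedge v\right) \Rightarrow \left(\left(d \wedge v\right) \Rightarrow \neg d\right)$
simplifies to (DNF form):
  $\neg d \vee \neg v$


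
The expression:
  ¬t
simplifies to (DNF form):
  ¬t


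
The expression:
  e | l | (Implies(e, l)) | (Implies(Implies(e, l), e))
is always true.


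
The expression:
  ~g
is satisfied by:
  {g: False}


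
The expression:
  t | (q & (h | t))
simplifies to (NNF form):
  t | (h & q)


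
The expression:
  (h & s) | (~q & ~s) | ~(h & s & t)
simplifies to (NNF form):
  True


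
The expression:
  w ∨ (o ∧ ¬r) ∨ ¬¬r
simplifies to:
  o ∨ r ∨ w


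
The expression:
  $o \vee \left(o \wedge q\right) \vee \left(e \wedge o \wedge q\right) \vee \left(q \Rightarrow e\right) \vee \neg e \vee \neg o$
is always true.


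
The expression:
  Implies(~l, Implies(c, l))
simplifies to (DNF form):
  l | ~c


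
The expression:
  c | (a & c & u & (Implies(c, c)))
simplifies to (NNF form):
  c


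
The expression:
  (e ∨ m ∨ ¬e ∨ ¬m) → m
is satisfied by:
  {m: True}


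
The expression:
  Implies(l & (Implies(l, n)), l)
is always true.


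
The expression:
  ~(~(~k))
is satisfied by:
  {k: False}


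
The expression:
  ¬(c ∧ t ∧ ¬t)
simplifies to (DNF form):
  True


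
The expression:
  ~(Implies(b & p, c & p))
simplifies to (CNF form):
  b & p & ~c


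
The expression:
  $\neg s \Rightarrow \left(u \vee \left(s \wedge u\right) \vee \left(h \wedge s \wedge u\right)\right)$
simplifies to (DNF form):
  $s \vee u$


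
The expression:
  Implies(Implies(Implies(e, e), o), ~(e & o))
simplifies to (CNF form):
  ~e | ~o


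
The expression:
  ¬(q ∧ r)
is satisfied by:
  {q: False, r: False}
  {r: True, q: False}
  {q: True, r: False}


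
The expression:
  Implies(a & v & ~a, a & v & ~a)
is always true.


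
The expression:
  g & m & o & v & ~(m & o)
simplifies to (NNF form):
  False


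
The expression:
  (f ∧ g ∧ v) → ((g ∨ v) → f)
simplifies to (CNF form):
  True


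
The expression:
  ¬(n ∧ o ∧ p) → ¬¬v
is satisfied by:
  {o: True, v: True, n: True, p: True}
  {o: True, v: True, n: True, p: False}
  {o: True, v: True, p: True, n: False}
  {o: True, v: True, p: False, n: False}
  {v: True, n: True, p: True, o: False}
  {v: True, n: True, p: False, o: False}
  {v: True, n: False, p: True, o: False}
  {v: True, n: False, p: False, o: False}
  {o: True, n: True, p: True, v: False}


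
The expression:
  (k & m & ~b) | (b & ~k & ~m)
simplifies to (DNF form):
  (b & m & ~b) | (b & m & ~m) | (k & m & ~b) | (k & m & ~m) | (b & ~b & ~k) | (b & ~k & ~m) | (k & ~b & ~k) | (k & ~k & ~m)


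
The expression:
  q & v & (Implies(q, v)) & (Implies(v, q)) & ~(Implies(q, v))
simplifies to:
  False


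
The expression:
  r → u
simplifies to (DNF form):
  u ∨ ¬r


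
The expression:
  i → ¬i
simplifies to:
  ¬i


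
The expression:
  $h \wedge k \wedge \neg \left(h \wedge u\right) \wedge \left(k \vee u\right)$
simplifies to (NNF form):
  $h \wedge k \wedge \neg u$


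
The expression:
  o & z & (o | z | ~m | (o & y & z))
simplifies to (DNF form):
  o & z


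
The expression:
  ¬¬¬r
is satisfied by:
  {r: False}


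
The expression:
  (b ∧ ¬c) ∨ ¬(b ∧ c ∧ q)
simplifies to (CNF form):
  ¬b ∨ ¬c ∨ ¬q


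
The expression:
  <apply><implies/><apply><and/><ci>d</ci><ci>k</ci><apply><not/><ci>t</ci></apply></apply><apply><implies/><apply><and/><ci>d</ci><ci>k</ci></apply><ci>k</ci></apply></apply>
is always true.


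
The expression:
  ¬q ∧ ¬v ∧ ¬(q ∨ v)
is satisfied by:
  {q: False, v: False}


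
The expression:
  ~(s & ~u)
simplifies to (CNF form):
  u | ~s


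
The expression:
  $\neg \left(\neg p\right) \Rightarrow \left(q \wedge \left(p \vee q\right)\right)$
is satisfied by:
  {q: True, p: False}
  {p: False, q: False}
  {p: True, q: True}


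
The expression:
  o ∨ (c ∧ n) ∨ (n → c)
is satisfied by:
  {o: True, c: True, n: False}
  {o: True, c: False, n: False}
  {c: True, o: False, n: False}
  {o: False, c: False, n: False}
  {n: True, o: True, c: True}
  {n: True, o: True, c: False}
  {n: True, c: True, o: False}


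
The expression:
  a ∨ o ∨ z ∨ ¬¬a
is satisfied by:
  {a: True, o: True, z: True}
  {a: True, o: True, z: False}
  {a: True, z: True, o: False}
  {a: True, z: False, o: False}
  {o: True, z: True, a: False}
  {o: True, z: False, a: False}
  {z: True, o: False, a: False}


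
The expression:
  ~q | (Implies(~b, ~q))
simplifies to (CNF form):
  b | ~q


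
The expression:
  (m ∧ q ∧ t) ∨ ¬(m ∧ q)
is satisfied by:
  {t: True, m: False, q: False}
  {m: False, q: False, t: False}
  {t: True, q: True, m: False}
  {q: True, m: False, t: False}
  {t: True, m: True, q: False}
  {m: True, t: False, q: False}
  {t: True, q: True, m: True}


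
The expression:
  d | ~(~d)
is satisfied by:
  {d: True}


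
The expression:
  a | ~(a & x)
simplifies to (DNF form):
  True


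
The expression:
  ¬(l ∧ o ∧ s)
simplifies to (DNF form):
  ¬l ∨ ¬o ∨ ¬s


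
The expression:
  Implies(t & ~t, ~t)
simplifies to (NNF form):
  True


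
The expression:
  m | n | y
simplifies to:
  m | n | y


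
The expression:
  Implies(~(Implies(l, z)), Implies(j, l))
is always true.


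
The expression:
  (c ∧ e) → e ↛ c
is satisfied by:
  {c: False, e: False}
  {e: True, c: False}
  {c: True, e: False}


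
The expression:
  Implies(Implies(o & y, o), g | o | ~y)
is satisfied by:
  {o: True, g: True, y: False}
  {o: True, g: False, y: False}
  {g: True, o: False, y: False}
  {o: False, g: False, y: False}
  {y: True, o: True, g: True}
  {y: True, o: True, g: False}
  {y: True, g: True, o: False}


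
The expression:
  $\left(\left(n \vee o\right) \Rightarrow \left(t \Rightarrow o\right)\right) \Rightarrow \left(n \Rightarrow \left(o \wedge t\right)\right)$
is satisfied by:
  {t: True, n: False}
  {n: False, t: False}
  {n: True, t: True}


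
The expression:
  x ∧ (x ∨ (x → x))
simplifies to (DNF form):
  x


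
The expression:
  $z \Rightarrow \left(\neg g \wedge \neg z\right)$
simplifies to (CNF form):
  $\neg z$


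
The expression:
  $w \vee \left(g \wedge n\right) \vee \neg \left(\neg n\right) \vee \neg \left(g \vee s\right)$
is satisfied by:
  {n: True, w: True, g: False, s: False}
  {n: True, w: True, s: True, g: False}
  {n: True, w: True, g: True, s: False}
  {n: True, w: True, s: True, g: True}
  {n: True, g: False, s: False, w: False}
  {n: True, s: True, g: False, w: False}
  {n: True, g: True, s: False, w: False}
  {n: True, s: True, g: True, w: False}
  {w: True, g: False, s: False, n: False}
  {s: True, w: True, g: False, n: False}
  {w: True, g: True, s: False, n: False}
  {s: True, w: True, g: True, n: False}
  {w: False, g: False, s: False, n: False}


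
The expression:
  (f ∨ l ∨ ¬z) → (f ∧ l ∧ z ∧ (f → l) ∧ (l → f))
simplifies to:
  z ∧ (f ∨ ¬l) ∧ (l ∨ ¬f)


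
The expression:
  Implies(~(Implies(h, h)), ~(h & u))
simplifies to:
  True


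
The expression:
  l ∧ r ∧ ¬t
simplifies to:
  l ∧ r ∧ ¬t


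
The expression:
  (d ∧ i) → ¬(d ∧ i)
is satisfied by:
  {d: False, i: False}
  {i: True, d: False}
  {d: True, i: False}


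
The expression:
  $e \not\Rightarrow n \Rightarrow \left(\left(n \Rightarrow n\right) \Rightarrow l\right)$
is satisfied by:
  {n: True, l: True, e: False}
  {n: True, e: False, l: False}
  {l: True, e: False, n: False}
  {l: False, e: False, n: False}
  {n: True, l: True, e: True}
  {n: True, e: True, l: False}
  {l: True, e: True, n: False}


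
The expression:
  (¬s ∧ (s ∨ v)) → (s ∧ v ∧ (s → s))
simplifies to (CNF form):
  s ∨ ¬v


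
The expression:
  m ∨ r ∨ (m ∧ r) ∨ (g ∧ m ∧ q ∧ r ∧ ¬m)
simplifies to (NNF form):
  m ∨ r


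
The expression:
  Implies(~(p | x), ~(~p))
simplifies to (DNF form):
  p | x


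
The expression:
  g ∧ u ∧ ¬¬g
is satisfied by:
  {u: True, g: True}


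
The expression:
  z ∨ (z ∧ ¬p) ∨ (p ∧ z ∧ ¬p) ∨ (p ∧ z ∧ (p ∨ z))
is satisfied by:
  {z: True}


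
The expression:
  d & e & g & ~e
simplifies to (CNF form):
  False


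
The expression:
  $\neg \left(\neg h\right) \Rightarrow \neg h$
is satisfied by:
  {h: False}


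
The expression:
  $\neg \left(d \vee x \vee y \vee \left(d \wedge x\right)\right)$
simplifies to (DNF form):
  $\neg d \wedge \neg x \wedge \neg y$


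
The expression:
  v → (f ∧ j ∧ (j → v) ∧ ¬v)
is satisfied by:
  {v: False}


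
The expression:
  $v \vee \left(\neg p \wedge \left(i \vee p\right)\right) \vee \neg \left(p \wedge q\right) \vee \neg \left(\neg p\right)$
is always true.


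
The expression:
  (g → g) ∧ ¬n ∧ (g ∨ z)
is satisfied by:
  {z: True, g: True, n: False}
  {z: True, n: False, g: False}
  {g: True, n: False, z: False}


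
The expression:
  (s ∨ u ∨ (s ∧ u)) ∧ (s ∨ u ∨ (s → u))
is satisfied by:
  {u: True, s: True}
  {u: True, s: False}
  {s: True, u: False}


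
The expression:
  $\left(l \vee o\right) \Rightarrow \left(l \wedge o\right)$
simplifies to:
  $\left(l \wedge o\right) \vee \left(\neg l \wedge \neg o\right)$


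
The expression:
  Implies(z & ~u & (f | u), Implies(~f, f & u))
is always true.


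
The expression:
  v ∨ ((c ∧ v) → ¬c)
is always true.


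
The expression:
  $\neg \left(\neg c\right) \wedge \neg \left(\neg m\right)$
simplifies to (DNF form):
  $c \wedge m$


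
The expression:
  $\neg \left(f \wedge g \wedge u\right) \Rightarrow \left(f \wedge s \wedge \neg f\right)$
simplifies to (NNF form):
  $f \wedge g \wedge u$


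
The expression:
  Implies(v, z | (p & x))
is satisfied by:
  {x: True, z: True, p: True, v: False}
  {x: True, z: True, p: False, v: False}
  {z: True, p: True, v: False, x: False}
  {z: True, p: False, v: False, x: False}
  {x: True, p: True, v: False, z: False}
  {x: True, p: False, v: False, z: False}
  {p: True, x: False, v: False, z: False}
  {p: False, x: False, v: False, z: False}
  {x: True, z: True, v: True, p: True}
  {x: True, z: True, v: True, p: False}
  {z: True, v: True, p: True, x: False}
  {z: True, v: True, p: False, x: False}
  {x: True, v: True, p: True, z: False}


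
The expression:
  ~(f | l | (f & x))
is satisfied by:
  {l: False, f: False}


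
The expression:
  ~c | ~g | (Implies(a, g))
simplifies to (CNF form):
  True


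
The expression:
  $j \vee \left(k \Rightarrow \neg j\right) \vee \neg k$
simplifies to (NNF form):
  $\text{True}$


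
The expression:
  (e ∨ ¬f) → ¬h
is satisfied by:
  {f: True, h: False, e: False}
  {f: False, h: False, e: False}
  {e: True, f: True, h: False}
  {e: True, f: False, h: False}
  {h: True, f: True, e: False}


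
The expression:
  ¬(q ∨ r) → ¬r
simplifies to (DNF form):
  True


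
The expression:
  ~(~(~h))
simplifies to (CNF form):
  ~h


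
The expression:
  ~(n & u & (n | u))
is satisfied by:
  {u: False, n: False}
  {n: True, u: False}
  {u: True, n: False}


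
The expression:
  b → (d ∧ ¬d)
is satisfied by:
  {b: False}


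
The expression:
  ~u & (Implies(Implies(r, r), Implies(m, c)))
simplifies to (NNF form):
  ~u & (c | ~m)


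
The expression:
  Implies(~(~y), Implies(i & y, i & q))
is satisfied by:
  {q: True, y: False, i: False}
  {q: False, y: False, i: False}
  {i: True, q: True, y: False}
  {i: True, q: False, y: False}
  {y: True, q: True, i: False}
  {y: True, q: False, i: False}
  {y: True, i: True, q: True}


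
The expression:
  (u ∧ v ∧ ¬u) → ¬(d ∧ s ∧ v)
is always true.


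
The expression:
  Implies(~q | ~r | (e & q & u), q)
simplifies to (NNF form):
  q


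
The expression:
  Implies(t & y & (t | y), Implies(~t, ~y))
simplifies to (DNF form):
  True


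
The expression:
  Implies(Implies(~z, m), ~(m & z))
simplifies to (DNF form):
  ~m | ~z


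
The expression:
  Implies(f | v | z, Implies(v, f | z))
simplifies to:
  f | z | ~v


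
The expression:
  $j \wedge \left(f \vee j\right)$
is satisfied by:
  {j: True}


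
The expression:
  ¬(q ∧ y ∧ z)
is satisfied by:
  {q: False, z: False, y: False}
  {y: True, q: False, z: False}
  {z: True, q: False, y: False}
  {y: True, z: True, q: False}
  {q: True, y: False, z: False}
  {y: True, q: True, z: False}
  {z: True, q: True, y: False}


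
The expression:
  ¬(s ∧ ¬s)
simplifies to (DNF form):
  True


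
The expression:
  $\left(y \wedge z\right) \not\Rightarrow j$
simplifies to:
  $y \wedge z \wedge \neg j$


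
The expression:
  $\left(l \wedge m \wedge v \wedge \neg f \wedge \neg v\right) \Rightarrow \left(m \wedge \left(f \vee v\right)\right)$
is always true.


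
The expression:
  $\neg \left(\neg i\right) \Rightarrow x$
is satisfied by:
  {x: True, i: False}
  {i: False, x: False}
  {i: True, x: True}


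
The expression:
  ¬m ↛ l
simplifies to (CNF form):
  l ∨ ¬m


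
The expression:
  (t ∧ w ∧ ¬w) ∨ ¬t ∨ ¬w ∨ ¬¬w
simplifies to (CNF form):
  True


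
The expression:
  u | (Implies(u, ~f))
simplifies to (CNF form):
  True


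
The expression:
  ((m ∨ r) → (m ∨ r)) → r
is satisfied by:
  {r: True}


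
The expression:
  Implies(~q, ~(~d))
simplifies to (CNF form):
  d | q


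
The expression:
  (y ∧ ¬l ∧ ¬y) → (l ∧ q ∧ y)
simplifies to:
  True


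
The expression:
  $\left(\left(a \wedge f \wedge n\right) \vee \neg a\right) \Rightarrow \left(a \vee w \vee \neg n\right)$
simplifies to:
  $a \vee w \vee \neg n$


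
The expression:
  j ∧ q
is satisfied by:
  {j: True, q: True}


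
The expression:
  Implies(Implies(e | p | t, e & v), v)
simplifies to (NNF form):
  e | p | t | v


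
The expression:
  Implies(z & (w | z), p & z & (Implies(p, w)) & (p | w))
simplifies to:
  ~z | (p & w)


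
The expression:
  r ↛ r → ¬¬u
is always true.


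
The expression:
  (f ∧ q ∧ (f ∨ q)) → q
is always true.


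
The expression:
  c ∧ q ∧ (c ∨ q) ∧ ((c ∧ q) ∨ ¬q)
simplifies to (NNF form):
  c ∧ q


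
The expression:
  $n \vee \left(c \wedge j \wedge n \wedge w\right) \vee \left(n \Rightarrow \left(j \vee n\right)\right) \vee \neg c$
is always true.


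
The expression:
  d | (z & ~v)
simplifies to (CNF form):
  (d | z) & (d | ~v)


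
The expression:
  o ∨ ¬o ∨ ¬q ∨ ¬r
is always true.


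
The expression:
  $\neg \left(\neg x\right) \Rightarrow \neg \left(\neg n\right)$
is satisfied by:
  {n: True, x: False}
  {x: False, n: False}
  {x: True, n: True}


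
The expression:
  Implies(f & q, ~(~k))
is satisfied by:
  {k: True, q: False, f: False}
  {q: False, f: False, k: False}
  {f: True, k: True, q: False}
  {f: True, q: False, k: False}
  {k: True, q: True, f: False}
  {q: True, k: False, f: False}
  {f: True, q: True, k: True}


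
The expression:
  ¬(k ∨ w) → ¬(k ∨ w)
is always true.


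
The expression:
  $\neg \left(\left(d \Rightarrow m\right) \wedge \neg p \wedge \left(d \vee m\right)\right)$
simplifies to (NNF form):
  $p \vee \neg m$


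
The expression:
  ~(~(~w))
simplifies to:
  ~w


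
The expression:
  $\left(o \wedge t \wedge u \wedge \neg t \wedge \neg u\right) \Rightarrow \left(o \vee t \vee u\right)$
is always true.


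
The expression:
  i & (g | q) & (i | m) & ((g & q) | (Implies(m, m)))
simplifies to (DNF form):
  (g & i) | (i & q)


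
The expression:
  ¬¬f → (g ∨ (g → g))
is always true.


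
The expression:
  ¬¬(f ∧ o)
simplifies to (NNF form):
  f ∧ o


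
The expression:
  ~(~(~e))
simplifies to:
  ~e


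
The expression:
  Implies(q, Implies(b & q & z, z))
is always true.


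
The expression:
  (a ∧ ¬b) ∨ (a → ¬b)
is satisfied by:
  {a: False, b: False}
  {b: True, a: False}
  {a: True, b: False}


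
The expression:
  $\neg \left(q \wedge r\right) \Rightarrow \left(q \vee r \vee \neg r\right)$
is always true.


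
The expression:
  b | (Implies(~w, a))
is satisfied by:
  {a: True, b: True, w: True}
  {a: True, b: True, w: False}
  {a: True, w: True, b: False}
  {a: True, w: False, b: False}
  {b: True, w: True, a: False}
  {b: True, w: False, a: False}
  {w: True, b: False, a: False}


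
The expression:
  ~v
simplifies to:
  ~v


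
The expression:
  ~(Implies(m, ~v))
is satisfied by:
  {m: True, v: True}


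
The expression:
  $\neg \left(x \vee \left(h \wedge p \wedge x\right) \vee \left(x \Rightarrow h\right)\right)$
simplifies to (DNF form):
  $\text{False}$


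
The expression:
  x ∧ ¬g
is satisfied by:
  {x: True, g: False}


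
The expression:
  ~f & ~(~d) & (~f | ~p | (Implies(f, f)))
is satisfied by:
  {d: True, f: False}


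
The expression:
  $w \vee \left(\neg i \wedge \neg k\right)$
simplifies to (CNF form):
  $\left(w \vee \neg i\right) \wedge \left(w \vee \neg k\right)$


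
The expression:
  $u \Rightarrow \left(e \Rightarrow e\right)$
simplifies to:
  $\text{True}$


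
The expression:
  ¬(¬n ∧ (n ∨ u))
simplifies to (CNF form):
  n ∨ ¬u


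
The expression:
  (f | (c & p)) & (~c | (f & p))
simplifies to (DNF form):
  (f & p) | (f & ~c)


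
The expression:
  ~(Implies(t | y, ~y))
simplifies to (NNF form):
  y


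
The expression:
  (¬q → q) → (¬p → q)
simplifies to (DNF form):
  True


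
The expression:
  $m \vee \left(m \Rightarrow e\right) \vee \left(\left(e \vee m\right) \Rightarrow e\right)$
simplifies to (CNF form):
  $\text{True}$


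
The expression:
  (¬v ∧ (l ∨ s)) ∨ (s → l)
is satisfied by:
  {l: True, s: False, v: False}
  {s: False, v: False, l: False}
  {l: True, v: True, s: False}
  {v: True, s: False, l: False}
  {l: True, s: True, v: False}
  {s: True, l: False, v: False}
  {l: True, v: True, s: True}


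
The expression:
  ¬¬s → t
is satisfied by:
  {t: True, s: False}
  {s: False, t: False}
  {s: True, t: True}


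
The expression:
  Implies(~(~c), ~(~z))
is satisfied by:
  {z: True, c: False}
  {c: False, z: False}
  {c: True, z: True}


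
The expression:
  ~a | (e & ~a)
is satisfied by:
  {a: False}


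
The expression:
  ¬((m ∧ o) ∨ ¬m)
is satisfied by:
  {m: True, o: False}


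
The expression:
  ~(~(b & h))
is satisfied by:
  {h: True, b: True}


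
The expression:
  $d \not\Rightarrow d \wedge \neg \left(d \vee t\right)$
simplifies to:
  $\text{False}$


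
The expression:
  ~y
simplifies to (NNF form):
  ~y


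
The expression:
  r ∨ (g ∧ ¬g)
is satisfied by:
  {r: True}


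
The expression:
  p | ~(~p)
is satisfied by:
  {p: True}


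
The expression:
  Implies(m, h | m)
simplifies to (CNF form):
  True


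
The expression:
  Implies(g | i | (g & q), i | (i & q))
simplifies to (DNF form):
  i | ~g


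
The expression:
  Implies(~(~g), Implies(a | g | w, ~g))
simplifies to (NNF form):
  ~g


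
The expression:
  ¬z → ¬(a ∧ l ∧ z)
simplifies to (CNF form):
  True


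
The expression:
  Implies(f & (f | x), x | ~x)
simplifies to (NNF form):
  True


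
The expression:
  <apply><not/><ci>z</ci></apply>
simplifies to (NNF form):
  <apply><not/><ci>z</ci></apply>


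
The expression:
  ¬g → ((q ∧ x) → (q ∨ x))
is always true.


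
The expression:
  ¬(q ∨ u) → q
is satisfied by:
  {q: True, u: True}
  {q: True, u: False}
  {u: True, q: False}


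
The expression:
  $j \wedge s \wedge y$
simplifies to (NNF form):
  $j \wedge s \wedge y$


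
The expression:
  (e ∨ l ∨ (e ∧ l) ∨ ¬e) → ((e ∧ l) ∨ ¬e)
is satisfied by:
  {l: True, e: False}
  {e: False, l: False}
  {e: True, l: True}


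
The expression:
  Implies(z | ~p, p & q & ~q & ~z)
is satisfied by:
  {p: True, z: False}


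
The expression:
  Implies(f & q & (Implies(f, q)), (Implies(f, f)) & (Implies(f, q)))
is always true.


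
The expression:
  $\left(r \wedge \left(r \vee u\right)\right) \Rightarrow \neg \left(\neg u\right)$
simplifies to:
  $u \vee \neg r$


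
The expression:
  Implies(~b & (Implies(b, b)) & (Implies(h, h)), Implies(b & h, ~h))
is always true.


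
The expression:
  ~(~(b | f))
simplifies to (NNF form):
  b | f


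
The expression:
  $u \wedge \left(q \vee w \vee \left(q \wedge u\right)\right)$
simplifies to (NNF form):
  $u \wedge \left(q \vee w\right)$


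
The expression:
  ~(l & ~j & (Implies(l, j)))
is always true.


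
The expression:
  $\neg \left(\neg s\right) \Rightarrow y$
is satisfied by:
  {y: True, s: False}
  {s: False, y: False}
  {s: True, y: True}


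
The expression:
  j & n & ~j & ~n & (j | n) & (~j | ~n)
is never true.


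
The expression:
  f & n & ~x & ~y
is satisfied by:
  {n: True, f: True, x: False, y: False}


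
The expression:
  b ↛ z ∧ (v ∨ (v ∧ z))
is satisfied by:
  {b: True, v: True, z: False}


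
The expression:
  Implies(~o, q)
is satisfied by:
  {q: True, o: True}
  {q: True, o: False}
  {o: True, q: False}


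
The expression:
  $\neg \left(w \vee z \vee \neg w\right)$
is never true.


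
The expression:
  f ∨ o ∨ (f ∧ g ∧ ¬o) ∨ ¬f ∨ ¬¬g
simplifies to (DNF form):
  True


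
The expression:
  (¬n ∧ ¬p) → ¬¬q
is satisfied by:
  {n: True, q: True, p: True}
  {n: True, q: True, p: False}
  {n: True, p: True, q: False}
  {n: True, p: False, q: False}
  {q: True, p: True, n: False}
  {q: True, p: False, n: False}
  {p: True, q: False, n: False}


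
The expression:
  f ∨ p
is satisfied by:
  {p: True, f: True}
  {p: True, f: False}
  {f: True, p: False}


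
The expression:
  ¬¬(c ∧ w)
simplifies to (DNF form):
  c ∧ w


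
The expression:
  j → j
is always true.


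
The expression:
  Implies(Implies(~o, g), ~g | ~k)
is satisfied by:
  {g: False, k: False}
  {k: True, g: False}
  {g: True, k: False}


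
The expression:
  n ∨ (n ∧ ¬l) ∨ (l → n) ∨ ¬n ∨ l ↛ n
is always true.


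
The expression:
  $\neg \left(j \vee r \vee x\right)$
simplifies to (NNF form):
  $\neg j \wedge \neg r \wedge \neg x$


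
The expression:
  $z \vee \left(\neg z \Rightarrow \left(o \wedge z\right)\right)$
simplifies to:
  $z$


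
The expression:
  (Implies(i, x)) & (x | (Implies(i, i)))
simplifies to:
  x | ~i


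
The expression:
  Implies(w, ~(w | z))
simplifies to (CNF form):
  ~w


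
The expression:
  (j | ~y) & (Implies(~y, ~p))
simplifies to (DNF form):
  (j & y) | (~p & ~y)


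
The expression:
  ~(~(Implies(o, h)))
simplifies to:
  h | ~o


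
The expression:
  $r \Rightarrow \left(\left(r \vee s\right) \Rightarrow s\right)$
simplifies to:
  $s \vee \neg r$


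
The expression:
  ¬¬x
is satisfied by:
  {x: True}


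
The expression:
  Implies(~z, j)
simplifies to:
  j | z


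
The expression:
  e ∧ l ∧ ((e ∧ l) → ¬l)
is never true.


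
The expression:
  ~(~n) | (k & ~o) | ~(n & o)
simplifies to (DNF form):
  True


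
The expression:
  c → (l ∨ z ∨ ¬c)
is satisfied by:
  {z: True, l: True, c: False}
  {z: True, c: False, l: False}
  {l: True, c: False, z: False}
  {l: False, c: False, z: False}
  {z: True, l: True, c: True}
  {z: True, c: True, l: False}
  {l: True, c: True, z: False}


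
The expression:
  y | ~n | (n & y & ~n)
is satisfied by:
  {y: True, n: False}
  {n: False, y: False}
  {n: True, y: True}


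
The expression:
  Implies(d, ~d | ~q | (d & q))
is always true.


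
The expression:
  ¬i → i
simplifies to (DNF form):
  i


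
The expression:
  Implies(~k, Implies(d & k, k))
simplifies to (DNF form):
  True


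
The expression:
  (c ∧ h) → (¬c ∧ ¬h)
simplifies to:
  ¬c ∨ ¬h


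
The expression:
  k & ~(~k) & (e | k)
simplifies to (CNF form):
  k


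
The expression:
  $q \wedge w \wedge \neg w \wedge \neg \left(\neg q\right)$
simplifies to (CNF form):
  $\text{False}$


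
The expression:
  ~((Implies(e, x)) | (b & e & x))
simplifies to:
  e & ~x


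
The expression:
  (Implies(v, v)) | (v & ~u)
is always true.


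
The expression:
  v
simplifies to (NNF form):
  v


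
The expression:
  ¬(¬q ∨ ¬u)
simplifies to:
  q ∧ u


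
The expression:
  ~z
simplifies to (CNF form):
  ~z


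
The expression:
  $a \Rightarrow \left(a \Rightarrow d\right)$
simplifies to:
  $d \vee \neg a$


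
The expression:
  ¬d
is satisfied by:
  {d: False}


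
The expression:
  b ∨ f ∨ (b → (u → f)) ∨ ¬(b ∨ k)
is always true.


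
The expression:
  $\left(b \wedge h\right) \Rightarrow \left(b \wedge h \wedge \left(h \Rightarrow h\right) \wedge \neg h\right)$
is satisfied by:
  {h: False, b: False}
  {b: True, h: False}
  {h: True, b: False}


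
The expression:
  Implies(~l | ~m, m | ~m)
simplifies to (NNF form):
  True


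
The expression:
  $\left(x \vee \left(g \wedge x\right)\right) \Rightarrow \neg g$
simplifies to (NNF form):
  $\neg g \vee \neg x$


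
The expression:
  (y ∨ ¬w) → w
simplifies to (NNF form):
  w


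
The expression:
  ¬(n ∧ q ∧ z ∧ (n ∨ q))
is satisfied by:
  {z: False, n: False, q: False}
  {q: True, z: False, n: False}
  {n: True, z: False, q: False}
  {q: True, n: True, z: False}
  {z: True, q: False, n: False}
  {q: True, z: True, n: False}
  {n: True, z: True, q: False}


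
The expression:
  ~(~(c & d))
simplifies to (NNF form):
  c & d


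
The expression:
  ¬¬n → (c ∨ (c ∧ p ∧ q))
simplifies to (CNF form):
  c ∨ ¬n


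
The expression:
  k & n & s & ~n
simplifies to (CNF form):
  False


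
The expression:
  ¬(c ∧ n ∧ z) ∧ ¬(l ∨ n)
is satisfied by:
  {n: False, l: False}


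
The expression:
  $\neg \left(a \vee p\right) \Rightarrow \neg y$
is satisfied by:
  {a: True, p: True, y: False}
  {a: True, p: False, y: False}
  {p: True, a: False, y: False}
  {a: False, p: False, y: False}
  {a: True, y: True, p: True}
  {a: True, y: True, p: False}
  {y: True, p: True, a: False}


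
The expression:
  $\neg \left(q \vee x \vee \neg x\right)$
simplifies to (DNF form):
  $\text{False}$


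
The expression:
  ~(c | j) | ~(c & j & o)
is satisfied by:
  {c: False, o: False, j: False}
  {j: True, c: False, o: False}
  {o: True, c: False, j: False}
  {j: True, o: True, c: False}
  {c: True, j: False, o: False}
  {j: True, c: True, o: False}
  {o: True, c: True, j: False}


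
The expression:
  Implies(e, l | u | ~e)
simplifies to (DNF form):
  l | u | ~e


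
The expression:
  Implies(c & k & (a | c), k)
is always true.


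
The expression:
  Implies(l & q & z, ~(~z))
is always true.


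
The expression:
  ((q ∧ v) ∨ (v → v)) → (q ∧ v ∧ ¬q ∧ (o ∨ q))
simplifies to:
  False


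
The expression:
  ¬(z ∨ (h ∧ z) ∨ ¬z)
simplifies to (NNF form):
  False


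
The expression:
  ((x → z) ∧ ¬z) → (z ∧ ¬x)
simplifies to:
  x ∨ z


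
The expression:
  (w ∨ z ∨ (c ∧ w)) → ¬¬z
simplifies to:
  z ∨ ¬w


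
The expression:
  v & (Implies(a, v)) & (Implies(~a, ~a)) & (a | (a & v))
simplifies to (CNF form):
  a & v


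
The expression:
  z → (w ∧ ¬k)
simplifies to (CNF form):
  (w ∨ ¬z) ∧ (¬k ∨ ¬z)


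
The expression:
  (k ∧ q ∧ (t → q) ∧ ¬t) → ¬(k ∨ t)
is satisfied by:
  {t: True, k: False, q: False}
  {k: False, q: False, t: False}
  {t: True, q: True, k: False}
  {q: True, k: False, t: False}
  {t: True, k: True, q: False}
  {k: True, t: False, q: False}
  {t: True, q: True, k: True}


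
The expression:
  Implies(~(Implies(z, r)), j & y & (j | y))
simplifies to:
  r | ~z | (j & y)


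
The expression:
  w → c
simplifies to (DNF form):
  c ∨ ¬w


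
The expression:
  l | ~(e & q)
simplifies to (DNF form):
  l | ~e | ~q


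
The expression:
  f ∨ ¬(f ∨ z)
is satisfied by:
  {f: True, z: False}
  {z: False, f: False}
  {z: True, f: True}


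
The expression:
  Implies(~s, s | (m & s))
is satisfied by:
  {s: True}


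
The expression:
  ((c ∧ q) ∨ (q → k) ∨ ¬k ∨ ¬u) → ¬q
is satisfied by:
  {q: False}


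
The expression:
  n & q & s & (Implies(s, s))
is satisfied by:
  {s: True, q: True, n: True}


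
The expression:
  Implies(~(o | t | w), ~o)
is always true.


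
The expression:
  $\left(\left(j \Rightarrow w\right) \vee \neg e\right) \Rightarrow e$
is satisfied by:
  {e: True}


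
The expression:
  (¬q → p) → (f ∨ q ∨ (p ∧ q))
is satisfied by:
  {q: True, f: True, p: False}
  {q: True, p: False, f: False}
  {f: True, p: False, q: False}
  {f: False, p: False, q: False}
  {q: True, f: True, p: True}
  {q: True, p: True, f: False}
  {f: True, p: True, q: False}


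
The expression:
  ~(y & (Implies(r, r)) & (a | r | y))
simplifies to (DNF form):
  ~y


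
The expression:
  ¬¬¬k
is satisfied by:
  {k: False}


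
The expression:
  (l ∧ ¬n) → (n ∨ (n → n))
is always true.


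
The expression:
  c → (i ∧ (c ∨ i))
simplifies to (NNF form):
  i ∨ ¬c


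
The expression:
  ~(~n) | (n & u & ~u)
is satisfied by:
  {n: True}


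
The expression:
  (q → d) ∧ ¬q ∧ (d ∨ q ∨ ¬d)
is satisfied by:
  {q: False}


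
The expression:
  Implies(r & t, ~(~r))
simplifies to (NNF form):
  True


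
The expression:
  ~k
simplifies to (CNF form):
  ~k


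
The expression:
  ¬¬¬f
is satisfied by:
  {f: False}


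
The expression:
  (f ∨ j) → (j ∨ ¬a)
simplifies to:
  j ∨ ¬a ∨ ¬f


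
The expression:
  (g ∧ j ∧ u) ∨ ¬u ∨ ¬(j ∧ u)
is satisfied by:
  {g: True, u: False, j: False}
  {u: False, j: False, g: False}
  {j: True, g: True, u: False}
  {j: True, u: False, g: False}
  {g: True, u: True, j: False}
  {u: True, g: False, j: False}
  {j: True, u: True, g: True}


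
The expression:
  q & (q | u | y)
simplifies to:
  q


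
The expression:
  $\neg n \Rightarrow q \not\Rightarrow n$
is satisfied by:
  {n: True, q: True}
  {n: True, q: False}
  {q: True, n: False}


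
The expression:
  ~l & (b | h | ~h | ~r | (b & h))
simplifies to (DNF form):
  ~l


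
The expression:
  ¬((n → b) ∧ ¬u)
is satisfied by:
  {u: True, n: True, b: False}
  {u: True, n: False, b: False}
  {b: True, u: True, n: True}
  {b: True, u: True, n: False}
  {n: True, b: False, u: False}


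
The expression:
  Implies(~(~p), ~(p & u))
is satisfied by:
  {p: False, u: False}
  {u: True, p: False}
  {p: True, u: False}


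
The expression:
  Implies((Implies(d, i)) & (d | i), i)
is always true.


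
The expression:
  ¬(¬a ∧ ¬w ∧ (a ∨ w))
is always true.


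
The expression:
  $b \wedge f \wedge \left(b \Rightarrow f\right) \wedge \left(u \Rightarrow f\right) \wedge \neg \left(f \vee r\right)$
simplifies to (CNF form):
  $\text{False}$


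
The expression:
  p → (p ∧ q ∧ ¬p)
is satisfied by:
  {p: False}


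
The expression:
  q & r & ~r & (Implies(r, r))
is never true.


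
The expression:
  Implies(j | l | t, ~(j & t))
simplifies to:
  ~j | ~t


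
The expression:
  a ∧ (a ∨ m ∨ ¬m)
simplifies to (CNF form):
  a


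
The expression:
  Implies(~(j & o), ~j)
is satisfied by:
  {o: True, j: False}
  {j: False, o: False}
  {j: True, o: True}


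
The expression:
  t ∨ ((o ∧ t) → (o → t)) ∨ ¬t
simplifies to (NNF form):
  True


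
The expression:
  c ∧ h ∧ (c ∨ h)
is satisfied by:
  {h: True, c: True}


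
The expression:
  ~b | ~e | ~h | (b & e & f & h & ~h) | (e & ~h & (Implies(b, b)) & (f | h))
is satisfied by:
  {h: False, e: False, b: False}
  {b: True, h: False, e: False}
  {e: True, h: False, b: False}
  {b: True, e: True, h: False}
  {h: True, b: False, e: False}
  {b: True, h: True, e: False}
  {e: True, h: True, b: False}


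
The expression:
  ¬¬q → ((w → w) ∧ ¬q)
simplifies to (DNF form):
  ¬q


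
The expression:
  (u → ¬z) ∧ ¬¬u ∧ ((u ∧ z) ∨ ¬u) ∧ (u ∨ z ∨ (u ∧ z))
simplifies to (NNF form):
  False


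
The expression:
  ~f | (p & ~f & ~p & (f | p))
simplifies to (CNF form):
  ~f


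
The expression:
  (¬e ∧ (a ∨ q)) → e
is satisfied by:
  {e: True, a: False, q: False}
  {q: True, e: True, a: False}
  {e: True, a: True, q: False}
  {q: True, e: True, a: True}
  {q: False, a: False, e: False}


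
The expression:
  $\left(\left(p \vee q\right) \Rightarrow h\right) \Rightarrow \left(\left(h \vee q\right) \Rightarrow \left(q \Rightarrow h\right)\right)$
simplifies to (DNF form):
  $\text{True}$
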